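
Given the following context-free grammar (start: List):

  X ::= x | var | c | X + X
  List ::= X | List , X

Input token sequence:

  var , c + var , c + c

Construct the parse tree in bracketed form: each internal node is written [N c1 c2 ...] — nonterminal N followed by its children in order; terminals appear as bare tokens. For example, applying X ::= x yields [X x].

[List [List [List [X var]] , [X [X c] + [X var]]] , [X [X c] + [X c]]]

List
List , X
List , X , X
X , X , X
var , X , X
var , X + X , X
var , c + X , X
var , c + var , X
var , c + var , X + X
var , c + var , c + X
var , c + var , c + c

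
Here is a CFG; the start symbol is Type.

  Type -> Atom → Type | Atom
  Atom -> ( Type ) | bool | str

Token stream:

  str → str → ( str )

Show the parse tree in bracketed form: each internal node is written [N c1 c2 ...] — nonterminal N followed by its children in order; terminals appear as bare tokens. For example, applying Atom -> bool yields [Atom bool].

Type
Atom → Type
str → Type
str → Atom → Type
str → str → Type
str → str → Atom
str → str → ( Type )
str → str → ( Atom )
str → str → ( str )

[Type [Atom str] → [Type [Atom str] → [Type [Atom ( [Type [Atom str]] )]]]]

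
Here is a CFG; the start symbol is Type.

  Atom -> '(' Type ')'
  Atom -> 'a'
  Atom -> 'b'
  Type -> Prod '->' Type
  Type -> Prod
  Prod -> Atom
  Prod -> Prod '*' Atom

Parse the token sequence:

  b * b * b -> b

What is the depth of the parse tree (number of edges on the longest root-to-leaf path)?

[Type [Prod [Prod [Prod [Atom b]] * [Atom b]] * [Atom b]] -> [Type [Prod [Atom b]]]]

5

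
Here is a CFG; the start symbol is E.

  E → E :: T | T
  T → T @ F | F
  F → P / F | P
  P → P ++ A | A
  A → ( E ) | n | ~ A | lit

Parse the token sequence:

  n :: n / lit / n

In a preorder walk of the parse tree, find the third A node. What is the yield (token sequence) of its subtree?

lit

[E [E [T [F [P [A n]]]]] :: [T [F [P [A n]] / [F [P [A lit]] / [F [P [A n]]]]]]]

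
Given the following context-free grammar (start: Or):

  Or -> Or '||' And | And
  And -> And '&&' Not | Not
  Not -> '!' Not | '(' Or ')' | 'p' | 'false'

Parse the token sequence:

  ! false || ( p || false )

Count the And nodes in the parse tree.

[Or [Or [And [Not ! [Not false]]]] || [And [Not ( [Or [Or [And [Not p]]] || [And [Not false]]] )]]]

4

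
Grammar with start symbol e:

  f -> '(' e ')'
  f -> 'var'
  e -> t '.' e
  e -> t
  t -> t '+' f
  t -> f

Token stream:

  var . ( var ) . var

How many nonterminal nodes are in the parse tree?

[e [t [f var]] . [e [t [f ( [e [t [f var]]] )]] . [e [t [f var]]]]]

12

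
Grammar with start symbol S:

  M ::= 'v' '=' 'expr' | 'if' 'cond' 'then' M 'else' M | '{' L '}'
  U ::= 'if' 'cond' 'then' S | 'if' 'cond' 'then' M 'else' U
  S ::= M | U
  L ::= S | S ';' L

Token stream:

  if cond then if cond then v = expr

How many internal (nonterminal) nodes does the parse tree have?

6

[S [U if cond then [S [U if cond then [S [M v = expr]]]]]]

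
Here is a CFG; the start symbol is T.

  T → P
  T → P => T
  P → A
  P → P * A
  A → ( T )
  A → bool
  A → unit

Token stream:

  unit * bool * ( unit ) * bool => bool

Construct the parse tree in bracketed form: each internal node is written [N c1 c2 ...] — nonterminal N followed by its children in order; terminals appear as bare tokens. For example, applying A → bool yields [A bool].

T
P => T
P * A => T
P * A * A => T
P * A * A * A => T
A * A * A * A => T
unit * A * A * A => T
unit * bool * A * A => T
unit * bool * ( T ) * A => T
unit * bool * ( P ) * A => T
unit * bool * ( A ) * A => T
unit * bool * ( unit ) * A => T
unit * bool * ( unit ) * bool => T
unit * bool * ( unit ) * bool => P
unit * bool * ( unit ) * bool => A
unit * bool * ( unit ) * bool => bool

[T [P [P [P [P [A unit]] * [A bool]] * [A ( [T [P [A unit]]] )]] * [A bool]] => [T [P [A bool]]]]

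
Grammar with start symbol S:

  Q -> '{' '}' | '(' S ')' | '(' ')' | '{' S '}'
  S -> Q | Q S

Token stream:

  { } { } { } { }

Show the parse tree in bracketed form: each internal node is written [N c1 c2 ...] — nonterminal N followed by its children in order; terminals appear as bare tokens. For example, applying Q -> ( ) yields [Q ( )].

[S [Q { }] [S [Q { }] [S [Q { }] [S [Q { }]]]]]

S
Q S
{ } S
{ } Q S
{ } { } S
{ } { } Q S
{ } { } { } S
{ } { } { } Q
{ } { } { } { }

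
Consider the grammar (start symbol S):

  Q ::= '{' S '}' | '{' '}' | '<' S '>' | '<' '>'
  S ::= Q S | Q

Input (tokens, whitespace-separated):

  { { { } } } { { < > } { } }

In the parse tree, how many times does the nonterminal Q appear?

[S [Q { [S [Q { [S [Q { }]] }]] }] [S [Q { [S [Q { [S [Q < >]] }] [S [Q { }]]] }]]]

7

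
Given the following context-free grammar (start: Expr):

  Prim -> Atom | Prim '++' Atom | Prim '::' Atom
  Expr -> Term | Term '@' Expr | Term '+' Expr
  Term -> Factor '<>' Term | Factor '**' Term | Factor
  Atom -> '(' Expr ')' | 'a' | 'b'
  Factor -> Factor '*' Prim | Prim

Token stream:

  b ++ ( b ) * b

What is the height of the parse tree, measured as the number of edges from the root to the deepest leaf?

11

[Expr [Term [Factor [Factor [Prim [Prim [Atom b]] ++ [Atom ( [Expr [Term [Factor [Prim [Atom b]]]]] )]]] * [Prim [Atom b]]]]]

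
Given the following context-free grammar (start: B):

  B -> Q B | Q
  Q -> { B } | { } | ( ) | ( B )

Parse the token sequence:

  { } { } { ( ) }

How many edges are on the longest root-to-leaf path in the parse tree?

6

[B [Q { }] [B [Q { }] [B [Q { [B [Q ( )]] }]]]]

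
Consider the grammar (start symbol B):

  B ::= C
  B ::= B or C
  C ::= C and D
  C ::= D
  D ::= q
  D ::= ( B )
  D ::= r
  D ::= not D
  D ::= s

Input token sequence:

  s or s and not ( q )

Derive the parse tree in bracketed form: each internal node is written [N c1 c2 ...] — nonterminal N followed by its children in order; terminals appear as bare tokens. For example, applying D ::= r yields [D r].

[B [B [C [D s]]] or [C [C [D s]] and [D not [D ( [B [C [D q]]] )]]]]

B
B or C
C or C
D or C
s or C
s or C and D
s or D and D
s or s and D
s or s and not D
s or s and not ( B )
s or s and not ( C )
s or s and not ( D )
s or s and not ( q )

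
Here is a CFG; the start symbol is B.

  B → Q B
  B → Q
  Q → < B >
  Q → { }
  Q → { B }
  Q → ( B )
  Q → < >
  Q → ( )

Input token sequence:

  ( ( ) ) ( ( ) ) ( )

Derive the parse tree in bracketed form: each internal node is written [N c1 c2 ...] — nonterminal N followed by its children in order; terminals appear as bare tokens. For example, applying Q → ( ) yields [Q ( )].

[B [Q ( [B [Q ( )]] )] [B [Q ( [B [Q ( )]] )] [B [Q ( )]]]]

B
Q B
( B ) B
( Q ) B
( ( ) ) B
( ( ) ) Q B
( ( ) ) ( B ) B
( ( ) ) ( Q ) B
( ( ) ) ( ( ) ) B
( ( ) ) ( ( ) ) Q
( ( ) ) ( ( ) ) ( )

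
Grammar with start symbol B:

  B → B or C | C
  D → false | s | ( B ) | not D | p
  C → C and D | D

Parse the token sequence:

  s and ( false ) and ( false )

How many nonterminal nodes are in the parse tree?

[B [C [C [C [D s]] and [D ( [B [C [D false]]] )]] and [D ( [B [C [D false]]] )]]]

13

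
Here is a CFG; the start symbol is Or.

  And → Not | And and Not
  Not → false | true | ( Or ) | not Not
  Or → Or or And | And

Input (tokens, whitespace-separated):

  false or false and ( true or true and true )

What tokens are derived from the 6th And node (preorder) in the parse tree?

true

[Or [Or [And [Not false]]] or [And [And [Not false]] and [Not ( [Or [Or [And [Not true]]] or [And [And [Not true]] and [Not true]]] )]]]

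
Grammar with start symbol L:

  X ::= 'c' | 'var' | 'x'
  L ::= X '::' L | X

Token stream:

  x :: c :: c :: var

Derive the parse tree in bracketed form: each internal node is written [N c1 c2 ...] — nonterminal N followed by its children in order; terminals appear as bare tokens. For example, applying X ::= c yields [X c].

[L [X x] :: [L [X c] :: [L [X c] :: [L [X var]]]]]

L
X :: L
x :: L
x :: X :: L
x :: c :: L
x :: c :: X :: L
x :: c :: c :: L
x :: c :: c :: X
x :: c :: c :: var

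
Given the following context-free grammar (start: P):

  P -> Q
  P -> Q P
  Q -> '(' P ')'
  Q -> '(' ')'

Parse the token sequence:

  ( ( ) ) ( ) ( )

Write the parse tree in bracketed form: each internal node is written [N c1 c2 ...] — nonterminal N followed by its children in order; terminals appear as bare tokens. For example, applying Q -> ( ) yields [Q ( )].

[P [Q ( [P [Q ( )]] )] [P [Q ( )] [P [Q ( )]]]]

P
Q P
( P ) P
( Q ) P
( ( ) ) P
( ( ) ) Q P
( ( ) ) ( ) P
( ( ) ) ( ) Q
( ( ) ) ( ) ( )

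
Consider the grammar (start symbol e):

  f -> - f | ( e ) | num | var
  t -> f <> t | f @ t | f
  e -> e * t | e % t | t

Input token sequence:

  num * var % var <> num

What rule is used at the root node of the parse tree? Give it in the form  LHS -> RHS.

[e [e [e [t [f num]]] * [t [f var]]] % [t [f var] <> [t [f num]]]]

e -> e % t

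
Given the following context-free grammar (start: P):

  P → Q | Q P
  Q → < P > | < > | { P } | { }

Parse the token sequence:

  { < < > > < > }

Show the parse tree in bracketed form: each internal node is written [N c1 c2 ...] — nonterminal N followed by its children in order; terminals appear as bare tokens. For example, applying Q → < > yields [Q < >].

[P [Q { [P [Q < [P [Q < >]] >] [P [Q < >]]] }]]

P
Q
{ P }
{ Q P }
{ < P > P }
{ < Q > P }
{ < < > > P }
{ < < > > Q }
{ < < > > < > }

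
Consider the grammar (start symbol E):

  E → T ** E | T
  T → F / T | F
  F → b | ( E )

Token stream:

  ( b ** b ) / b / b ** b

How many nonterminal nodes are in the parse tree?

[E [T [F ( [E [T [F b]] ** [E [T [F b]]]] )] / [T [F b] / [T [F b]]]] ** [E [T [F b]]]]

16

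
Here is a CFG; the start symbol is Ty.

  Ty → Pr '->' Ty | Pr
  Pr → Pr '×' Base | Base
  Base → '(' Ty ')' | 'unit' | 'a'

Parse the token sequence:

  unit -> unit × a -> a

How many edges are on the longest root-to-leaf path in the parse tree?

[Ty [Pr [Base unit]] -> [Ty [Pr [Pr [Base unit]] × [Base a]] -> [Ty [Pr [Base a]]]]]

5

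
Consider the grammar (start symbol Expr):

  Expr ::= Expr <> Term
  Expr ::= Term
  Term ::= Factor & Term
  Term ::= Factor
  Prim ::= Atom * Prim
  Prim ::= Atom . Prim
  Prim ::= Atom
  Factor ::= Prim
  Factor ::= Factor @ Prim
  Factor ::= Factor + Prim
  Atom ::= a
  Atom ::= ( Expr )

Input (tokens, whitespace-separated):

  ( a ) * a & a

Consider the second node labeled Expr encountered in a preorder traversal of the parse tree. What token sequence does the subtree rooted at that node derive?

a

[Expr [Term [Factor [Prim [Atom ( [Expr [Term [Factor [Prim [Atom a]]]]] )] * [Prim [Atom a]]]] & [Term [Factor [Prim [Atom a]]]]]]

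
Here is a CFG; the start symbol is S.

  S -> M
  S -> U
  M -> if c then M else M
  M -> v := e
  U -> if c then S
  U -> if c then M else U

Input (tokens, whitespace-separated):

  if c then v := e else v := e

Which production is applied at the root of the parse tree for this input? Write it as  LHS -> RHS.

S -> M

[S [M if c then [M v := e] else [M v := e]]]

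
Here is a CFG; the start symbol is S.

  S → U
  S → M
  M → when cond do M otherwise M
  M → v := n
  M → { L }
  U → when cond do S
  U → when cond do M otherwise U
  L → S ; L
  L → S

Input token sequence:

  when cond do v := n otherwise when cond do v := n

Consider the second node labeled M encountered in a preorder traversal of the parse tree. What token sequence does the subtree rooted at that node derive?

v := n

[S [U when cond do [M v := n] otherwise [U when cond do [S [M v := n]]]]]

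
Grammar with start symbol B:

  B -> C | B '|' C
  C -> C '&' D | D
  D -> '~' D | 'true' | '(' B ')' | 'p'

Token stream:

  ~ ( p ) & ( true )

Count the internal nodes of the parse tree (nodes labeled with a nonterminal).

[B [C [C [D ~ [D ( [B [C [D p]]] )]]] & [D ( [B [C [D true]]] )]]]

12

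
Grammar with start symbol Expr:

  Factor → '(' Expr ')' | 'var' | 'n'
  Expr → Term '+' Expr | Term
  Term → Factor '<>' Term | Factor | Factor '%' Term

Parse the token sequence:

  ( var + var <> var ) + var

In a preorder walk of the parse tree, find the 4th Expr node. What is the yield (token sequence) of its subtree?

var

[Expr [Term [Factor ( [Expr [Term [Factor var]] + [Expr [Term [Factor var] <> [Term [Factor var]]]]] )]] + [Expr [Term [Factor var]]]]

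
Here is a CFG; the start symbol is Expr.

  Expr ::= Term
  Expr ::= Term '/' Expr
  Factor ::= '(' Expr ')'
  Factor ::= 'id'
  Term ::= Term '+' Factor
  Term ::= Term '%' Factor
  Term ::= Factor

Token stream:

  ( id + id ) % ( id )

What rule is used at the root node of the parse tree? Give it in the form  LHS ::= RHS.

[Expr [Term [Term [Factor ( [Expr [Term [Term [Factor id]] + [Factor id]]] )]] % [Factor ( [Expr [Term [Factor id]]] )]]]

Expr ::= Term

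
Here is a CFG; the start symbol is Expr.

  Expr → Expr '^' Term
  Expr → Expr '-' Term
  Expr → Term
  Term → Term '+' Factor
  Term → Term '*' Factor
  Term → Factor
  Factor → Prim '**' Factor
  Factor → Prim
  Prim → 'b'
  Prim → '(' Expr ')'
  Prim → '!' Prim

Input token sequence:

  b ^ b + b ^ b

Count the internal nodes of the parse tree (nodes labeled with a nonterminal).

15

[Expr [Expr [Expr [Term [Factor [Prim b]]]] ^ [Term [Term [Factor [Prim b]]] + [Factor [Prim b]]]] ^ [Term [Factor [Prim b]]]]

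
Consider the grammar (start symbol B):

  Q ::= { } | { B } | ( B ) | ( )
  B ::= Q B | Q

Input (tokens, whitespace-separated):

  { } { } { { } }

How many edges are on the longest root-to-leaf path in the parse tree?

6

[B [Q { }] [B [Q { }] [B [Q { [B [Q { }]] }]]]]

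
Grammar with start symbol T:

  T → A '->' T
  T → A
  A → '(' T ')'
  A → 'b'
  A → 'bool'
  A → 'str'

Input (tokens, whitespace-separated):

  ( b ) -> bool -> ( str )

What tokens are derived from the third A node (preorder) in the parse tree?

[T [A ( [T [A b]] )] -> [T [A bool] -> [T [A ( [T [A str]] )]]]]

bool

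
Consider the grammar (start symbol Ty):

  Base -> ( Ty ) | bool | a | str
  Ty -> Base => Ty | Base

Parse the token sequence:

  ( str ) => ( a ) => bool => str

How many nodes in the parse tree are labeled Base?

6

[Ty [Base ( [Ty [Base str]] )] => [Ty [Base ( [Ty [Base a]] )] => [Ty [Base bool] => [Ty [Base str]]]]]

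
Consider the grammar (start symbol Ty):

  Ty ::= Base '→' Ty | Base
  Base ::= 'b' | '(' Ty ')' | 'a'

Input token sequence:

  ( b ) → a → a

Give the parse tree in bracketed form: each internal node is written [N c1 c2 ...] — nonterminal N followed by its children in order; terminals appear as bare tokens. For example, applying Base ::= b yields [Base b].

Ty
Base → Ty
( Ty ) → Ty
( Base ) → Ty
( b ) → Ty
( b ) → Base → Ty
( b ) → a → Ty
( b ) → a → Base
( b ) → a → a

[Ty [Base ( [Ty [Base b]] )] → [Ty [Base a] → [Ty [Base a]]]]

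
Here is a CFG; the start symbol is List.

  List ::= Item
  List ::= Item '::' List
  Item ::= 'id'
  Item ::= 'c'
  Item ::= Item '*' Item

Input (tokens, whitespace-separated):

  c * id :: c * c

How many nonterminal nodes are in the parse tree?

[List [Item [Item c] * [Item id]] :: [List [Item [Item c] * [Item c]]]]

8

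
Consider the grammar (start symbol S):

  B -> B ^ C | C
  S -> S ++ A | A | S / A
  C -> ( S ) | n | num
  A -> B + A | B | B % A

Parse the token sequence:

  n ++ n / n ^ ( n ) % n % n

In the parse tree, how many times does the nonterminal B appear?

[S [S [S [A [B [C n]]]] ++ [A [B [C n]]]] / [A [B [B [C n]] ^ [C ( [S [A [B [C n]]]] )]] % [A [B [C n]] % [A [B [C n]]]]]]

7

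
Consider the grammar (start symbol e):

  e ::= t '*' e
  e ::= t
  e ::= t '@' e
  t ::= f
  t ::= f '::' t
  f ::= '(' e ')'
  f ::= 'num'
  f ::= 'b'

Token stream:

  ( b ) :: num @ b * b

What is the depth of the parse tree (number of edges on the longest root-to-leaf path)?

[e [t [f ( [e [t [f b]]] )] :: [t [f num]]] @ [e [t [f b]] * [e [t [f b]]]]]

6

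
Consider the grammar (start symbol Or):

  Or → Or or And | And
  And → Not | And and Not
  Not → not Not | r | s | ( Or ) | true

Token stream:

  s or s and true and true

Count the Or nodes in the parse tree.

[Or [Or [And [Not s]]] or [And [And [And [Not s]] and [Not true]] and [Not true]]]

2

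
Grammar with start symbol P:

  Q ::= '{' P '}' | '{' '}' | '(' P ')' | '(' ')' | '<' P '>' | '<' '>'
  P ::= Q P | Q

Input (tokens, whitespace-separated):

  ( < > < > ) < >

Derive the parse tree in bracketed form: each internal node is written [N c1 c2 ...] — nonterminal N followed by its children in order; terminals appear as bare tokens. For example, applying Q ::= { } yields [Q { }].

P
Q P
( P ) P
( Q P ) P
( < > P ) P
( < > Q ) P
( < > < > ) P
( < > < > ) Q
( < > < > ) < >

[P [Q ( [P [Q < >] [P [Q < >]]] )] [P [Q < >]]]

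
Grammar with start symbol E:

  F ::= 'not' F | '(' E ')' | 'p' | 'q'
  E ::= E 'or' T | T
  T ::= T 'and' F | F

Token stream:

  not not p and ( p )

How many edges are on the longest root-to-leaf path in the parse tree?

6

[E [T [T [F not [F not [F p]]]] and [F ( [E [T [F p]]] )]]]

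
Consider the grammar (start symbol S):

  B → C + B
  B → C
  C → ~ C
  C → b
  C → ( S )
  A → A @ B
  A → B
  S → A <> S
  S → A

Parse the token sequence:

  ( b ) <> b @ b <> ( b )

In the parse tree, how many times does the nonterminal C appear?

6

[S [A [B [C ( [S [A [B [C b]]]] )]]] <> [S [A [A [B [C b]]] @ [B [C b]]] <> [S [A [B [C ( [S [A [B [C b]]]] )]]]]]]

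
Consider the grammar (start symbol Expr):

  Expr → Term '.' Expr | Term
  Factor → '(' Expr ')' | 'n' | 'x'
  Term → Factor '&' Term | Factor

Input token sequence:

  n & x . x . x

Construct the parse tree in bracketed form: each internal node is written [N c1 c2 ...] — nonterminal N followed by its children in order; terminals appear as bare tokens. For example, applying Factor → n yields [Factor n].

Expr
Term . Expr
Factor & Term . Expr
n & Term . Expr
n & Factor . Expr
n & x . Expr
n & x . Term . Expr
n & x . Factor . Expr
n & x . x . Expr
n & x . x . Term
n & x . x . Factor
n & x . x . x

[Expr [Term [Factor n] & [Term [Factor x]]] . [Expr [Term [Factor x]] . [Expr [Term [Factor x]]]]]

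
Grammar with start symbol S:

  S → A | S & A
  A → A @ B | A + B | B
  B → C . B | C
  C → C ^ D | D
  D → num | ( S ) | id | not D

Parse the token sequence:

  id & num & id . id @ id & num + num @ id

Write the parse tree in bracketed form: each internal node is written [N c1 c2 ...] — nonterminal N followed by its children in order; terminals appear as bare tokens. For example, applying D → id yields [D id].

[S [S [S [S [A [B [C [D id]]]]] & [A [B [C [D num]]]]] & [A [A [B [C [D id]] . [B [C [D id]]]]] @ [B [C [D id]]]]] & [A [A [A [B [C [D num]]]] + [B [C [D num]]]] @ [B [C [D id]]]]]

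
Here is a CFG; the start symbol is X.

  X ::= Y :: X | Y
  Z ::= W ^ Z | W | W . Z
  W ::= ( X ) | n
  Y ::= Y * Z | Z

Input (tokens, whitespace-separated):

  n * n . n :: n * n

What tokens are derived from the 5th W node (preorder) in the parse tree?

[X [Y [Y [Z [W n]]] * [Z [W n] . [Z [W n]]]] :: [X [Y [Y [Z [W n]]] * [Z [W n]]]]]

n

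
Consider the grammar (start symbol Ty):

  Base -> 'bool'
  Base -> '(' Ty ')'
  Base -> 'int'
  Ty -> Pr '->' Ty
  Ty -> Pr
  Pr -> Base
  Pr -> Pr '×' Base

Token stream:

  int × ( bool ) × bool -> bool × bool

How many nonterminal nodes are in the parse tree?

15

[Ty [Pr [Pr [Pr [Base int]] × [Base ( [Ty [Pr [Base bool]]] )]] × [Base bool]] -> [Ty [Pr [Pr [Base bool]] × [Base bool]]]]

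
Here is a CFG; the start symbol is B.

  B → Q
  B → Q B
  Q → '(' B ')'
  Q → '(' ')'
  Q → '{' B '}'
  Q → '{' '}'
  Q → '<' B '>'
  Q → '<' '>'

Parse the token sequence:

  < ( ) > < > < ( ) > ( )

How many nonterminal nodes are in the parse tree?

[B [Q < [B [Q ( )]] >] [B [Q < >] [B [Q < [B [Q ( )]] >] [B [Q ( )]]]]]

12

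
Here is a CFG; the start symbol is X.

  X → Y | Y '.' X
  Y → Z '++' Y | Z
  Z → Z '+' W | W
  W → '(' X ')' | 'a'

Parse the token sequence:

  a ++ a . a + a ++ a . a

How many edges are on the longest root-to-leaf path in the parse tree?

[X [Y [Z [W a]] ++ [Y [Z [W a]]]] . [X [Y [Z [Z [W a]] + [W a]] ++ [Y [Z [W a]]]] . [X [Y [Z [W a]]]]]]

6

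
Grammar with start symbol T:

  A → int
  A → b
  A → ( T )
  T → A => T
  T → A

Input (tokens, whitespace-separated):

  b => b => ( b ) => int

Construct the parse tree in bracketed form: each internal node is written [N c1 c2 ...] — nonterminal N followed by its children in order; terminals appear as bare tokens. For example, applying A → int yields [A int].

T
A => T
b => T
b => A => T
b => b => T
b => b => A => T
b => b => ( T ) => T
b => b => ( A ) => T
b => b => ( b ) => T
b => b => ( b ) => A
b => b => ( b ) => int

[T [A b] => [T [A b] => [T [A ( [T [A b]] )] => [T [A int]]]]]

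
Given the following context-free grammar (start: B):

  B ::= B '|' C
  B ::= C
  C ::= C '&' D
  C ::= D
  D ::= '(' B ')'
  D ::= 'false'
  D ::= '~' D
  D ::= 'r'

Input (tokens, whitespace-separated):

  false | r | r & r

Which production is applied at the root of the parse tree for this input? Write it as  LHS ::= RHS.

B ::= B '|' C

[B [B [B [C [D false]]] | [C [D r]]] | [C [C [D r]] & [D r]]]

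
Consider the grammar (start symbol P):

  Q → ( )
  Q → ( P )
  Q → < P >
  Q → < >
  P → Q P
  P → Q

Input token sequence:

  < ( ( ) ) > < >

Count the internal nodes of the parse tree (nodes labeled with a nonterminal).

[P [Q < [P [Q ( [P [Q ( )]] )]] >] [P [Q < >]]]

8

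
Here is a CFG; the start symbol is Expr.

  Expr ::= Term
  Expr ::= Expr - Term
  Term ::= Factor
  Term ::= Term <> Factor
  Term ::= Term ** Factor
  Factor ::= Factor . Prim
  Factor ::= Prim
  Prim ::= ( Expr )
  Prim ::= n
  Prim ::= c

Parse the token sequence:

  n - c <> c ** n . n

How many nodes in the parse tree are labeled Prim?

[Expr [Expr [Term [Factor [Prim n]]]] - [Term [Term [Term [Factor [Prim c]]] <> [Factor [Prim c]]] ** [Factor [Factor [Prim n]] . [Prim n]]]]

5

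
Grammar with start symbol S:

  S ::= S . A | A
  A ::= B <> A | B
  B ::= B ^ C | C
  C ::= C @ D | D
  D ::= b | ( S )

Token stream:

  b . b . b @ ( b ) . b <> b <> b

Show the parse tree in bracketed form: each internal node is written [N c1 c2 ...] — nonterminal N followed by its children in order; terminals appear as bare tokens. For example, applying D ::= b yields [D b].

[S [S [S [S [A [B [C [D b]]]]] . [A [B [C [D b]]]]] . [A [B [C [C [D b]] @ [D ( [S [A [B [C [D b]]]]] )]]]]] . [A [B [C [D b]]] <> [A [B [C [D b]]] <> [A [B [C [D b]]]]]]]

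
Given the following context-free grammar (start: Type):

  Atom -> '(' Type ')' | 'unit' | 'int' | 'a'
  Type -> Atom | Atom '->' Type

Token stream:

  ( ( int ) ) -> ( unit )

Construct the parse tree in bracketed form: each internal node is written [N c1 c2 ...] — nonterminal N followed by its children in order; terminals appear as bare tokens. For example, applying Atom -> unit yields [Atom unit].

[Type [Atom ( [Type [Atom ( [Type [Atom int]] )]] )] -> [Type [Atom ( [Type [Atom unit]] )]]]

Type
Atom -> Type
( Type ) -> Type
( Atom ) -> Type
( ( Type ) ) -> Type
( ( Atom ) ) -> Type
( ( int ) ) -> Type
( ( int ) ) -> Atom
( ( int ) ) -> ( Type )
( ( int ) ) -> ( Atom )
( ( int ) ) -> ( unit )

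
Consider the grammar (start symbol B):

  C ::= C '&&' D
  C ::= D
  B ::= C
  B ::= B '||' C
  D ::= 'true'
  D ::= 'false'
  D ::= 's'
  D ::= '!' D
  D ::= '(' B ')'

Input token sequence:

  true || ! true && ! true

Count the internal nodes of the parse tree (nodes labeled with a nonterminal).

10

[B [B [C [D true]]] || [C [C [D ! [D true]]] && [D ! [D true]]]]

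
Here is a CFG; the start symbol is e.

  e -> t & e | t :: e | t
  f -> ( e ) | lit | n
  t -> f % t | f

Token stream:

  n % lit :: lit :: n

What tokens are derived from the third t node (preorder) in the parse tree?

[e [t [f n] % [t [f lit]]] :: [e [t [f lit]] :: [e [t [f n]]]]]

lit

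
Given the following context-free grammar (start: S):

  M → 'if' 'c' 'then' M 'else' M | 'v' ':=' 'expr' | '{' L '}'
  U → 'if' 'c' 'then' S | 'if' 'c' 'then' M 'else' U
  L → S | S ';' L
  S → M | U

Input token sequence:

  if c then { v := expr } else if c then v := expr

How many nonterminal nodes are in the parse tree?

[S [U if c then [M { [L [S [M v := expr]]] }] else [U if c then [S [M v := expr]]]]]

9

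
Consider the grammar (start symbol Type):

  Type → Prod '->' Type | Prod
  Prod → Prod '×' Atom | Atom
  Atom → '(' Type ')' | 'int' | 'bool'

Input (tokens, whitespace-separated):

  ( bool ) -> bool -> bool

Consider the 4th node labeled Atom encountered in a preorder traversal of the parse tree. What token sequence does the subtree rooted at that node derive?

[Type [Prod [Atom ( [Type [Prod [Atom bool]]] )]] -> [Type [Prod [Atom bool]] -> [Type [Prod [Atom bool]]]]]

bool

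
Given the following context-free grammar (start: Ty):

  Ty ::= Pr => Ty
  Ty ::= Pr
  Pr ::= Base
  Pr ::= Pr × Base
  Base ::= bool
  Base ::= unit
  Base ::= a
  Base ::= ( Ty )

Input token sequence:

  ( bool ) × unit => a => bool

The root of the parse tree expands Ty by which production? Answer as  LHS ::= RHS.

Ty ::= Pr => Ty

[Ty [Pr [Pr [Base ( [Ty [Pr [Base bool]]] )]] × [Base unit]] => [Ty [Pr [Base a]] => [Ty [Pr [Base bool]]]]]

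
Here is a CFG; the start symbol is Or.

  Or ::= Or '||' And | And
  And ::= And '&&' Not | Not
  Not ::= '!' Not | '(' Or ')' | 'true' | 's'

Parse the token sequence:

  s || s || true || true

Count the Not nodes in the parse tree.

4

[Or [Or [Or [Or [And [Not s]]] || [And [Not s]]] || [And [Not true]]] || [And [Not true]]]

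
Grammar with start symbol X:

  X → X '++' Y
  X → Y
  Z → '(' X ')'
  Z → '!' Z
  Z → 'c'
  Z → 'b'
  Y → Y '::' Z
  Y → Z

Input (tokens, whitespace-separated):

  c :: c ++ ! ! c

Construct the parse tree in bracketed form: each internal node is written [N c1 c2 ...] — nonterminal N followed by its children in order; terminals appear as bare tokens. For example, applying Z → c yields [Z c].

X
X ++ Y
Y ++ Y
Y :: Z ++ Y
Z :: Z ++ Y
c :: Z ++ Y
c :: c ++ Y
c :: c ++ Z
c :: c ++ ! Z
c :: c ++ ! ! Z
c :: c ++ ! ! c

[X [X [Y [Y [Z c]] :: [Z c]]] ++ [Y [Z ! [Z ! [Z c]]]]]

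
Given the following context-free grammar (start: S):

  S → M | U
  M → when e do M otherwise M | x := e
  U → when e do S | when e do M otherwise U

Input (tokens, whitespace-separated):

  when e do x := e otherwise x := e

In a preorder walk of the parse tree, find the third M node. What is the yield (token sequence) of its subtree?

[S [M when e do [M x := e] otherwise [M x := e]]]

x := e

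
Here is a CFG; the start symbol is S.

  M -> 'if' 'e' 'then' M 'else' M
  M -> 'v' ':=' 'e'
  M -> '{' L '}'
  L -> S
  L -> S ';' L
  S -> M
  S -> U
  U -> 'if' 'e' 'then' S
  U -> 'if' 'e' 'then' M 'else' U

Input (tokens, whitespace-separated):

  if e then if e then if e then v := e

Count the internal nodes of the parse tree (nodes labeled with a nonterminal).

[S [U if e then [S [U if e then [S [U if e then [S [M v := e]]]]]]]]

8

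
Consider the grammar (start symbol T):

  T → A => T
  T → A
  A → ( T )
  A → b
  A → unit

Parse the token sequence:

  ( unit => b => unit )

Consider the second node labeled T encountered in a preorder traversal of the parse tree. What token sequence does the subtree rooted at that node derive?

[T [A ( [T [A unit] => [T [A b] => [T [A unit]]]] )]]

unit => b => unit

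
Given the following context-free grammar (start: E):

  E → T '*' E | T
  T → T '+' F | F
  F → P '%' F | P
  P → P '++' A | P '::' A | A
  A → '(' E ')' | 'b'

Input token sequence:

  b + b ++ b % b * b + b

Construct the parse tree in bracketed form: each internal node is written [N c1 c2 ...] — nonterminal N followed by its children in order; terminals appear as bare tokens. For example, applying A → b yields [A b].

[E [T [T [F [P [A b]]]] + [F [P [P [A b]] ++ [A b]] % [F [P [A b]]]]] * [E [T [T [F [P [A b]]]] + [F [P [A b]]]]]]

E
T * E
T + F * E
F + F * E
P + F * E
A + F * E
b + F * E
b + P % F * E
b + P ++ A % F * E
b + A ++ A % F * E
b + b ++ A % F * E
b + b ++ b % F * E
b + b ++ b % P * E
b + b ++ b % A * E
b + b ++ b % b * E
b + b ++ b % b * T
b + b ++ b % b * T + F
b + b ++ b % b * F + F
b + b ++ b % b * P + F
b + b ++ b % b * A + F
b + b ++ b % b * b + F
b + b ++ b % b * b + P
b + b ++ b % b * b + A
b + b ++ b % b * b + b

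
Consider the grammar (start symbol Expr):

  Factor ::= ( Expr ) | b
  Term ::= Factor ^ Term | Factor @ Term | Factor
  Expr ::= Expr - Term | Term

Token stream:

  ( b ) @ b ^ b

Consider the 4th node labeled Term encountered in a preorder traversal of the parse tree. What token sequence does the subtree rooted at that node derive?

[Expr [Term [Factor ( [Expr [Term [Factor b]]] )] @ [Term [Factor b] ^ [Term [Factor b]]]]]

b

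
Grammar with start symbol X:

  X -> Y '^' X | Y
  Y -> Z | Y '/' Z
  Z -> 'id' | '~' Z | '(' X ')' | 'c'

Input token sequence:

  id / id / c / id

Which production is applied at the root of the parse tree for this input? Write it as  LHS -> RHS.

X -> Y

[X [Y [Y [Y [Y [Z id]] / [Z id]] / [Z c]] / [Z id]]]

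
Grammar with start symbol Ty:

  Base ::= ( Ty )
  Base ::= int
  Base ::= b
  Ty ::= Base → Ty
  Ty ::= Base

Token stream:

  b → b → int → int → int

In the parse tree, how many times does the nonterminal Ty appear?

[Ty [Base b] → [Ty [Base b] → [Ty [Base int] → [Ty [Base int] → [Ty [Base int]]]]]]

5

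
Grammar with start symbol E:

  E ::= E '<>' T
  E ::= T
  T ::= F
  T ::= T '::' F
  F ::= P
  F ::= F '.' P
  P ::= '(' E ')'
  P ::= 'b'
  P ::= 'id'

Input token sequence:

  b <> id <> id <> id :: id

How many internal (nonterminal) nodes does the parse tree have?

19

[E [E [E [E [T [F [P b]]]] <> [T [F [P id]]]] <> [T [F [P id]]]] <> [T [T [F [P id]]] :: [F [P id]]]]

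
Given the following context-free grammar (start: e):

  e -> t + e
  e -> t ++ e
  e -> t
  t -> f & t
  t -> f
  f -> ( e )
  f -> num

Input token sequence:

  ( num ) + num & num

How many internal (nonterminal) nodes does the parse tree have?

11

[e [t [f ( [e [t [f num]]] )]] + [e [t [f num] & [t [f num]]]]]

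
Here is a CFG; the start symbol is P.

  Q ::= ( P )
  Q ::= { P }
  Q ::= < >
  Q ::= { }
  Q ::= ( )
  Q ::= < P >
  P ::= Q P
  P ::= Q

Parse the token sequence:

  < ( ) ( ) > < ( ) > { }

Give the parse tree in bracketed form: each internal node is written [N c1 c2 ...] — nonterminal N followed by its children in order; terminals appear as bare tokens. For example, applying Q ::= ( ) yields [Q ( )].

P
Q P
< P > P
< Q P > P
< ( ) P > P
< ( ) Q > P
< ( ) ( ) > P
< ( ) ( ) > Q P
< ( ) ( ) > < P > P
< ( ) ( ) > < Q > P
< ( ) ( ) > < ( ) > P
< ( ) ( ) > < ( ) > Q
< ( ) ( ) > < ( ) > { }

[P [Q < [P [Q ( )] [P [Q ( )]]] >] [P [Q < [P [Q ( )]] >] [P [Q { }]]]]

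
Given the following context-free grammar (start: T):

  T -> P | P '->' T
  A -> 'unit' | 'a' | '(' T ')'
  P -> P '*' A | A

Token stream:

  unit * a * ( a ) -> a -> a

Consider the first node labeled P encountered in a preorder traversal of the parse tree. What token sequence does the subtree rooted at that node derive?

[T [P [P [P [A unit]] * [A a]] * [A ( [T [P [A a]]] )]] -> [T [P [A a]] -> [T [P [A a]]]]]

unit * a * ( a )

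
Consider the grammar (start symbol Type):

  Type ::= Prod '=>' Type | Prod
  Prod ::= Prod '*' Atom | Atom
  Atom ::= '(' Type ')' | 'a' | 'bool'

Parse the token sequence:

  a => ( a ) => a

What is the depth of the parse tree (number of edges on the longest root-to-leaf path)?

7

[Type [Prod [Atom a]] => [Type [Prod [Atom ( [Type [Prod [Atom a]]] )]] => [Type [Prod [Atom a]]]]]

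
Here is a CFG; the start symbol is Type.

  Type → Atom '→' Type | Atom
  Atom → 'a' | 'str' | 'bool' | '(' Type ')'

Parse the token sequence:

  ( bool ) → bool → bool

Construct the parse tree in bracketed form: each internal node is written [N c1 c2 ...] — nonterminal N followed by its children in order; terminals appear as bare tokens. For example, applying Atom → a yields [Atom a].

[Type [Atom ( [Type [Atom bool]] )] → [Type [Atom bool] → [Type [Atom bool]]]]

Type
Atom → Type
( Type ) → Type
( Atom ) → Type
( bool ) → Type
( bool ) → Atom → Type
( bool ) → bool → Type
( bool ) → bool → Atom
( bool ) → bool → bool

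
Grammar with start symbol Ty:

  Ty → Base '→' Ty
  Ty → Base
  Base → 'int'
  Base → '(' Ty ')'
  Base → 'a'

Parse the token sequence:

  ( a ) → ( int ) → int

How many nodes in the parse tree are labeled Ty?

[Ty [Base ( [Ty [Base a]] )] → [Ty [Base ( [Ty [Base int]] )] → [Ty [Base int]]]]

5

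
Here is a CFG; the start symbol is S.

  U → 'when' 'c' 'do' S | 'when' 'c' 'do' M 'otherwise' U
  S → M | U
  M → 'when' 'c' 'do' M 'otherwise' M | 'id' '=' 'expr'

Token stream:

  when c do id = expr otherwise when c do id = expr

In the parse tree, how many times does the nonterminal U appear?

2

[S [U when c do [M id = expr] otherwise [U when c do [S [M id = expr]]]]]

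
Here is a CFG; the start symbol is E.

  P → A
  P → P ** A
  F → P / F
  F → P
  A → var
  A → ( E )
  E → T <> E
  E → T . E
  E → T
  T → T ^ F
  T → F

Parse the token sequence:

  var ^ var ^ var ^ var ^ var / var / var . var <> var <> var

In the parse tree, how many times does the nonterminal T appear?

8

[E [T [T [T [T [T [F [P [A var]]]] ^ [F [P [A var]]]] ^ [F [P [A var]]]] ^ [F [P [A var]]]] ^ [F [P [A var]] / [F [P [A var]] / [F [P [A var]]]]]] . [E [T [F [P [A var]]]] <> [E [T [F [P [A var]]]] <> [E [T [F [P [A var]]]]]]]]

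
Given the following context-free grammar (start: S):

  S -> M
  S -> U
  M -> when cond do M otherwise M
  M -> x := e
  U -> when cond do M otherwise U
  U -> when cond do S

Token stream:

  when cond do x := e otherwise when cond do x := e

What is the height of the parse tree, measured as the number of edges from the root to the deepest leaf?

5

[S [U when cond do [M x := e] otherwise [U when cond do [S [M x := e]]]]]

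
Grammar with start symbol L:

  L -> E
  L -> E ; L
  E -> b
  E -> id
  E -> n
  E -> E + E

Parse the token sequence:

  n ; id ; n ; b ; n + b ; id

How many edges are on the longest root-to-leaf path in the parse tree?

[L [E n] ; [L [E id] ; [L [E n] ; [L [E b] ; [L [E [E n] + [E b]] ; [L [E id]]]]]]]

7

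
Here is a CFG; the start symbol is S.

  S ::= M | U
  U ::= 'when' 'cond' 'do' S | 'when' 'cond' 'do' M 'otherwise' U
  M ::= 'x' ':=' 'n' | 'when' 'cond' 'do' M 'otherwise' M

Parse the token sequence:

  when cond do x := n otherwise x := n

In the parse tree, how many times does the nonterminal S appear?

[S [M when cond do [M x := n] otherwise [M x := n]]]

1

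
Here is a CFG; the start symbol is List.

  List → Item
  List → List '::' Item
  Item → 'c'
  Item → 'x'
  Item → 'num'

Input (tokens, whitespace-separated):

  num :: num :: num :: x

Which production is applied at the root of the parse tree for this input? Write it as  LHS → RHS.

List → List '::' Item

[List [List [List [List [Item num]] :: [Item num]] :: [Item num]] :: [Item x]]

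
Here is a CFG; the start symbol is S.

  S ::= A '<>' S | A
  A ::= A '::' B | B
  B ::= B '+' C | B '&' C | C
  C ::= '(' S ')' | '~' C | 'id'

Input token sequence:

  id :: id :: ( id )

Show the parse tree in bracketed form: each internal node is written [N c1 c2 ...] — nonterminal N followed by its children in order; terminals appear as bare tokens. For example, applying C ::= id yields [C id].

S
A
A :: B
A :: B :: B
B :: B :: B
C :: B :: B
id :: B :: B
id :: C :: B
id :: id :: B
id :: id :: C
id :: id :: ( S )
id :: id :: ( A )
id :: id :: ( B )
id :: id :: ( C )
id :: id :: ( id )

[S [A [A [A [B [C id]]] :: [B [C id]]] :: [B [C ( [S [A [B [C id]]]] )]]]]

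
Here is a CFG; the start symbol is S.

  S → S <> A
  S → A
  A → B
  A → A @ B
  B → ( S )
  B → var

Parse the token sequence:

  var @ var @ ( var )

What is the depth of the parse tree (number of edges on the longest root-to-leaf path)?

6

[S [A [A [A [B var]] @ [B var]] @ [B ( [S [A [B var]]] )]]]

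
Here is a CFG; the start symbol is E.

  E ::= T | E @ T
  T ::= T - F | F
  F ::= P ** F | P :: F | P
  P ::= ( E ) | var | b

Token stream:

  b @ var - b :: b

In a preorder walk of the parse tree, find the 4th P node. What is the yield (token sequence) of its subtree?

[E [E [T [F [P b]]]] @ [T [T [F [P var]]] - [F [P b] :: [F [P b]]]]]

b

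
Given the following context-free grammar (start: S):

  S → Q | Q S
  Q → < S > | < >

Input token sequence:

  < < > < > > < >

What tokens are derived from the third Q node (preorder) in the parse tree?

[S [Q < [S [Q < >] [S [Q < >]]] >] [S [Q < >]]]

< >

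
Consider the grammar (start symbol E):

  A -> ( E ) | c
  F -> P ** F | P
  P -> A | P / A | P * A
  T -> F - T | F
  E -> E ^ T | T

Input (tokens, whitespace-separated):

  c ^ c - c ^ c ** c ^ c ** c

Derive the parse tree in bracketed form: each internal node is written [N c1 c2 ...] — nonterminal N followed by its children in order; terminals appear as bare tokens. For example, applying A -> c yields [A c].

[E [E [E [E [T [F [P [A c]]]]] ^ [T [F [P [A c]]] - [T [F [P [A c]]]]]] ^ [T [F [P [A c]] ** [F [P [A c]]]]]] ^ [T [F [P [A c]] ** [F [P [A c]]]]]]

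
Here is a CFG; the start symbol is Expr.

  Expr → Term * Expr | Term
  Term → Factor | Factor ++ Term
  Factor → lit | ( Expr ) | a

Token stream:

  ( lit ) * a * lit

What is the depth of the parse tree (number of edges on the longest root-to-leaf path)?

[Expr [Term [Factor ( [Expr [Term [Factor lit]]] )]] * [Expr [Term [Factor a]] * [Expr [Term [Factor lit]]]]]

6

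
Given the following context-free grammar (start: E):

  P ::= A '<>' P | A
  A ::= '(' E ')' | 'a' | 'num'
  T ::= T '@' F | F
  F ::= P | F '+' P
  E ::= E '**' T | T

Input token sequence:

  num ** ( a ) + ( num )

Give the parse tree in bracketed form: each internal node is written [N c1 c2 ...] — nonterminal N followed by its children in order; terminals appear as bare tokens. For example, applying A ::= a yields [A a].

E
E ** T
T ** T
F ** T
P ** T
A ** T
num ** T
num ** F
num ** F + P
num ** P + P
num ** A + P
num ** ( E ) + P
num ** ( T ) + P
num ** ( F ) + P
num ** ( P ) + P
num ** ( A ) + P
num ** ( a ) + P
num ** ( a ) + A
num ** ( a ) + ( E )
num ** ( a ) + ( T )
num ** ( a ) + ( F )
num ** ( a ) + ( P )
num ** ( a ) + ( A )
num ** ( a ) + ( num )

[E [E [T [F [P [A num]]]]] ** [T [F [F [P [A ( [E [T [F [P [A a]]]]] )]]] + [P [A ( [E [T [F [P [A num]]]]] )]]]]]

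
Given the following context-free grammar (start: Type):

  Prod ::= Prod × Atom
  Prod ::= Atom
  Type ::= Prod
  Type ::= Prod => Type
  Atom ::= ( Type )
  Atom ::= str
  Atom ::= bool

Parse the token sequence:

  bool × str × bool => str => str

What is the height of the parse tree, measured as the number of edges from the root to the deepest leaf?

[Type [Prod [Prod [Prod [Atom bool]] × [Atom str]] × [Atom bool]] => [Type [Prod [Atom str]] => [Type [Prod [Atom str]]]]]

5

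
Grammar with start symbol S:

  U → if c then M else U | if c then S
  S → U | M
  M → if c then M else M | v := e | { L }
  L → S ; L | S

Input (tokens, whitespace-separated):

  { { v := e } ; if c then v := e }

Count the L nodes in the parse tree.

[S [M { [L [S [M { [L [S [M v := e]]] }]] ; [L [S [U if c then [S [M v := e]]]]]] }]]

3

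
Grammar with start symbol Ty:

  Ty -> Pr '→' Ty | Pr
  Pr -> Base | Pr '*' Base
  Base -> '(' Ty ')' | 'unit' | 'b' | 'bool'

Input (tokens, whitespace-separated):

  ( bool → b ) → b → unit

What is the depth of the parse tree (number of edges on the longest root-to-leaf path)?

7

[Ty [Pr [Base ( [Ty [Pr [Base bool]] → [Ty [Pr [Base b]]]] )]] → [Ty [Pr [Base b]] → [Ty [Pr [Base unit]]]]]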